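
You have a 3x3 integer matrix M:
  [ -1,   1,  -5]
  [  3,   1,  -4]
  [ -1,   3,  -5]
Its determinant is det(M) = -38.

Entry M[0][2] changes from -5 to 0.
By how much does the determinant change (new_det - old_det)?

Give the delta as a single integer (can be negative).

Answer: 50

Derivation:
Cofactor C_02 = 10
Entry delta = 0 - -5 = 5
Det delta = entry_delta * cofactor = 5 * 10 = 50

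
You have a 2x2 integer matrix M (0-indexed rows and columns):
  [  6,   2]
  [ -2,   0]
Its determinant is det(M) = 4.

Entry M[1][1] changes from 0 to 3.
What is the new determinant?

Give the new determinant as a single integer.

det is linear in row 1: changing M[1][1] by delta changes det by delta * cofactor(1,1).
Cofactor C_11 = (-1)^(1+1) * minor(1,1) = 6
Entry delta = 3 - 0 = 3
Det delta = 3 * 6 = 18
New det = 4 + 18 = 22

Answer: 22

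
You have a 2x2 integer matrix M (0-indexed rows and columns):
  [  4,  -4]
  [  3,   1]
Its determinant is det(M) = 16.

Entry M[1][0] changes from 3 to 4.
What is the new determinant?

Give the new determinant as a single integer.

Answer: 20

Derivation:
det is linear in row 1: changing M[1][0] by delta changes det by delta * cofactor(1,0).
Cofactor C_10 = (-1)^(1+0) * minor(1,0) = 4
Entry delta = 4 - 3 = 1
Det delta = 1 * 4 = 4
New det = 16 + 4 = 20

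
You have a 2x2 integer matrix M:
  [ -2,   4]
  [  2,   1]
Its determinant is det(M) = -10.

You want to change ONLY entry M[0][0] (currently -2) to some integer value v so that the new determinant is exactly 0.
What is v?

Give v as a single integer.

Answer: 8

Derivation:
det is linear in entry M[0][0]: det = old_det + (v - -2) * C_00
Cofactor C_00 = 1
Want det = 0: -10 + (v - -2) * 1 = 0
  (v - -2) = 10 / 1 = 10
  v = -2 + (10) = 8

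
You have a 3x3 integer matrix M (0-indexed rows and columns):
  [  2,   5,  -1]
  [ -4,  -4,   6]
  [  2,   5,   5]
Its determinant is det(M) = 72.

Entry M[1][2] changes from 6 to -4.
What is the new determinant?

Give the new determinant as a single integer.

det is linear in row 1: changing M[1][2] by delta changes det by delta * cofactor(1,2).
Cofactor C_12 = (-1)^(1+2) * minor(1,2) = 0
Entry delta = -4 - 6 = -10
Det delta = -10 * 0 = 0
New det = 72 + 0 = 72

Answer: 72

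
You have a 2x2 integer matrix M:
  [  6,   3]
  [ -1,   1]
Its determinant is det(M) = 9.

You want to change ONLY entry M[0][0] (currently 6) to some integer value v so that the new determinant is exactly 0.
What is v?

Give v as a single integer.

det is linear in entry M[0][0]: det = old_det + (v - 6) * C_00
Cofactor C_00 = 1
Want det = 0: 9 + (v - 6) * 1 = 0
  (v - 6) = -9 / 1 = -9
  v = 6 + (-9) = -3

Answer: -3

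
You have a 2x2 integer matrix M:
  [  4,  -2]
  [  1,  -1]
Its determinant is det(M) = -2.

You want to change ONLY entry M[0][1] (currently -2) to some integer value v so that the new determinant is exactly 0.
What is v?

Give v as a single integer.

Answer: -4

Derivation:
det is linear in entry M[0][1]: det = old_det + (v - -2) * C_01
Cofactor C_01 = -1
Want det = 0: -2 + (v - -2) * -1 = 0
  (v - -2) = 2 / -1 = -2
  v = -2 + (-2) = -4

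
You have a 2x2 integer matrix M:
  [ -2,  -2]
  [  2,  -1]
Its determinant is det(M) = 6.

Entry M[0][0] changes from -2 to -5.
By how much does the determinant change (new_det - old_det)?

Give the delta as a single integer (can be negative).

Answer: 3

Derivation:
Cofactor C_00 = -1
Entry delta = -5 - -2 = -3
Det delta = entry_delta * cofactor = -3 * -1 = 3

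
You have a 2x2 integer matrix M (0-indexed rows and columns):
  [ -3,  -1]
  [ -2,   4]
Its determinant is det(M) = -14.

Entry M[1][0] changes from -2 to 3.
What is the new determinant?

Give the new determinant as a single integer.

det is linear in row 1: changing M[1][0] by delta changes det by delta * cofactor(1,0).
Cofactor C_10 = (-1)^(1+0) * minor(1,0) = 1
Entry delta = 3 - -2 = 5
Det delta = 5 * 1 = 5
New det = -14 + 5 = -9

Answer: -9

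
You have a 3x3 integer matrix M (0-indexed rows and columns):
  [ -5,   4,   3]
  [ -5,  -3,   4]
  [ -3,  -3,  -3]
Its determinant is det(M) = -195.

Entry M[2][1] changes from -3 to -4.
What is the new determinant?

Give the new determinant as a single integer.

det is linear in row 2: changing M[2][1] by delta changes det by delta * cofactor(2,1).
Cofactor C_21 = (-1)^(2+1) * minor(2,1) = 5
Entry delta = -4 - -3 = -1
Det delta = -1 * 5 = -5
New det = -195 + -5 = -200

Answer: -200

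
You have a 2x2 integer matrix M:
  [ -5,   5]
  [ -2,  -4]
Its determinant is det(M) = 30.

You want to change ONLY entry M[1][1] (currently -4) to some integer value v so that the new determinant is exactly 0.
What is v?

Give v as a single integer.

Answer: 2

Derivation:
det is linear in entry M[1][1]: det = old_det + (v - -4) * C_11
Cofactor C_11 = -5
Want det = 0: 30 + (v - -4) * -5 = 0
  (v - -4) = -30 / -5 = 6
  v = -4 + (6) = 2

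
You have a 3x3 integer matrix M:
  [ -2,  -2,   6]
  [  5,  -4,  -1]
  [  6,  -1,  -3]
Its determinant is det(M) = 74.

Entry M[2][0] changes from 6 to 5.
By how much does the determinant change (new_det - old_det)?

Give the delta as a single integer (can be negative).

Cofactor C_20 = 26
Entry delta = 5 - 6 = -1
Det delta = entry_delta * cofactor = -1 * 26 = -26

Answer: -26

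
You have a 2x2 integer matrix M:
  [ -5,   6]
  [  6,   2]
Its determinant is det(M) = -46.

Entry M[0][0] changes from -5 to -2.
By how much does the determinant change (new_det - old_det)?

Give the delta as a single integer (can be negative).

Answer: 6

Derivation:
Cofactor C_00 = 2
Entry delta = -2 - -5 = 3
Det delta = entry_delta * cofactor = 3 * 2 = 6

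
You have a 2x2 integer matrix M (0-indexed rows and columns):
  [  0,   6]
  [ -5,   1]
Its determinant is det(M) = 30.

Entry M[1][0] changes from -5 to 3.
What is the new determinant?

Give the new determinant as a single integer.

Answer: -18

Derivation:
det is linear in row 1: changing M[1][0] by delta changes det by delta * cofactor(1,0).
Cofactor C_10 = (-1)^(1+0) * minor(1,0) = -6
Entry delta = 3 - -5 = 8
Det delta = 8 * -6 = -48
New det = 30 + -48 = -18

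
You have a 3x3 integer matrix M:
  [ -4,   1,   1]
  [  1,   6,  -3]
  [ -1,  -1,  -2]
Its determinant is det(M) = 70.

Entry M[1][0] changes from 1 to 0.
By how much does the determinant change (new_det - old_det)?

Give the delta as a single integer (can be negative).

Cofactor C_10 = 1
Entry delta = 0 - 1 = -1
Det delta = entry_delta * cofactor = -1 * 1 = -1

Answer: -1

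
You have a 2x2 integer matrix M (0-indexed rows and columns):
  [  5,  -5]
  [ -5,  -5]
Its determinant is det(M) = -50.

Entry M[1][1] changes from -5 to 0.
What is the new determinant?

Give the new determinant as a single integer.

Answer: -25

Derivation:
det is linear in row 1: changing M[1][1] by delta changes det by delta * cofactor(1,1).
Cofactor C_11 = (-1)^(1+1) * minor(1,1) = 5
Entry delta = 0 - -5 = 5
Det delta = 5 * 5 = 25
New det = -50 + 25 = -25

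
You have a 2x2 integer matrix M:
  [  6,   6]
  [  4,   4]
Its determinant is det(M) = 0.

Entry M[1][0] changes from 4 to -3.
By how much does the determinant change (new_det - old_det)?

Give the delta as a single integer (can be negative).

Cofactor C_10 = -6
Entry delta = -3 - 4 = -7
Det delta = entry_delta * cofactor = -7 * -6 = 42

Answer: 42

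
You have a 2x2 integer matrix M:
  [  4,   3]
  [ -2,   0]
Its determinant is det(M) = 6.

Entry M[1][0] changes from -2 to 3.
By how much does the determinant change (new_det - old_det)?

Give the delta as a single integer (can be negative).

Answer: -15

Derivation:
Cofactor C_10 = -3
Entry delta = 3 - -2 = 5
Det delta = entry_delta * cofactor = 5 * -3 = -15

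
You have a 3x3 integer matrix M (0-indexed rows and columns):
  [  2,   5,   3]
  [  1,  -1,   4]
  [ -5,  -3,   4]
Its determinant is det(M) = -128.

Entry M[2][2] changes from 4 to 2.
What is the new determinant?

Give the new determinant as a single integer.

Answer: -114

Derivation:
det is linear in row 2: changing M[2][2] by delta changes det by delta * cofactor(2,2).
Cofactor C_22 = (-1)^(2+2) * minor(2,2) = -7
Entry delta = 2 - 4 = -2
Det delta = -2 * -7 = 14
New det = -128 + 14 = -114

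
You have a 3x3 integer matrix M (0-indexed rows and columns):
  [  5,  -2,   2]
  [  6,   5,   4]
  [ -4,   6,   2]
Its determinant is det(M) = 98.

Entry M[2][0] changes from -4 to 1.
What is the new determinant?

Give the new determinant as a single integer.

Answer: 8

Derivation:
det is linear in row 2: changing M[2][0] by delta changes det by delta * cofactor(2,0).
Cofactor C_20 = (-1)^(2+0) * minor(2,0) = -18
Entry delta = 1 - -4 = 5
Det delta = 5 * -18 = -90
New det = 98 + -90 = 8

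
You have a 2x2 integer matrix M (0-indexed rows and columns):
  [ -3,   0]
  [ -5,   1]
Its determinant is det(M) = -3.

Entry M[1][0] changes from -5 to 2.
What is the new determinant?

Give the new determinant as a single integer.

Answer: -3

Derivation:
det is linear in row 1: changing M[1][0] by delta changes det by delta * cofactor(1,0).
Cofactor C_10 = (-1)^(1+0) * minor(1,0) = 0
Entry delta = 2 - -5 = 7
Det delta = 7 * 0 = 0
New det = -3 + 0 = -3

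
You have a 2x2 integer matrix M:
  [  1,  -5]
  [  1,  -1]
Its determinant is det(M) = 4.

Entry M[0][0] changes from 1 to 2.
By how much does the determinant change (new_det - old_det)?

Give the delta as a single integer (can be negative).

Answer: -1

Derivation:
Cofactor C_00 = -1
Entry delta = 2 - 1 = 1
Det delta = entry_delta * cofactor = 1 * -1 = -1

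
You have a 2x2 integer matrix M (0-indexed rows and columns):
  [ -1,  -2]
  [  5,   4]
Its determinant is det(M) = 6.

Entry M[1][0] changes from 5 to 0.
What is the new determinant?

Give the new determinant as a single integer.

Answer: -4

Derivation:
det is linear in row 1: changing M[1][0] by delta changes det by delta * cofactor(1,0).
Cofactor C_10 = (-1)^(1+0) * minor(1,0) = 2
Entry delta = 0 - 5 = -5
Det delta = -5 * 2 = -10
New det = 6 + -10 = -4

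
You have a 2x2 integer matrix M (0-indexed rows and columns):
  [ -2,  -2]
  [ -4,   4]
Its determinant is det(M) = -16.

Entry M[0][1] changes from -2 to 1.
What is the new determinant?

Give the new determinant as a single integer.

det is linear in row 0: changing M[0][1] by delta changes det by delta * cofactor(0,1).
Cofactor C_01 = (-1)^(0+1) * minor(0,1) = 4
Entry delta = 1 - -2 = 3
Det delta = 3 * 4 = 12
New det = -16 + 12 = -4

Answer: -4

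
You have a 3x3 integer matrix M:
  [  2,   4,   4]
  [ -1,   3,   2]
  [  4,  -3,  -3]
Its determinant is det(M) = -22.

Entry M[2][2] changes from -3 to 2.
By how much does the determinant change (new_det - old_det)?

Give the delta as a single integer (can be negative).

Cofactor C_22 = 10
Entry delta = 2 - -3 = 5
Det delta = entry_delta * cofactor = 5 * 10 = 50

Answer: 50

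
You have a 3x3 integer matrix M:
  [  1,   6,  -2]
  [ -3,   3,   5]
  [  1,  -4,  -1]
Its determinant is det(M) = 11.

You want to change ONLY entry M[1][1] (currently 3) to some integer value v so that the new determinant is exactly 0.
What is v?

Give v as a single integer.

det is linear in entry M[1][1]: det = old_det + (v - 3) * C_11
Cofactor C_11 = 1
Want det = 0: 11 + (v - 3) * 1 = 0
  (v - 3) = -11 / 1 = -11
  v = 3 + (-11) = -8

Answer: -8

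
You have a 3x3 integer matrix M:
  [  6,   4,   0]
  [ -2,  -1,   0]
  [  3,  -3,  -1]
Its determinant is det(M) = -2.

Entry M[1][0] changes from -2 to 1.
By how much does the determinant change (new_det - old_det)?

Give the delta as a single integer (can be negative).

Cofactor C_10 = 4
Entry delta = 1 - -2 = 3
Det delta = entry_delta * cofactor = 3 * 4 = 12

Answer: 12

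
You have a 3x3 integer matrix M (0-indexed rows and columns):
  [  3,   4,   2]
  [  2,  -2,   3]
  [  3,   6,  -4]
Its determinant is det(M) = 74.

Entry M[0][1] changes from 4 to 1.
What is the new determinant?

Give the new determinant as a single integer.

det is linear in row 0: changing M[0][1] by delta changes det by delta * cofactor(0,1).
Cofactor C_01 = (-1)^(0+1) * minor(0,1) = 17
Entry delta = 1 - 4 = -3
Det delta = -3 * 17 = -51
New det = 74 + -51 = 23

Answer: 23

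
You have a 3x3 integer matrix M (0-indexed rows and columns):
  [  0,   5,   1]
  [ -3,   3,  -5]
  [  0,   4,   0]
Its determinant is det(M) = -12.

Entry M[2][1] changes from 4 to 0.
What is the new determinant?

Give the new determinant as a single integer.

det is linear in row 2: changing M[2][1] by delta changes det by delta * cofactor(2,1).
Cofactor C_21 = (-1)^(2+1) * minor(2,1) = -3
Entry delta = 0 - 4 = -4
Det delta = -4 * -3 = 12
New det = -12 + 12 = 0

Answer: 0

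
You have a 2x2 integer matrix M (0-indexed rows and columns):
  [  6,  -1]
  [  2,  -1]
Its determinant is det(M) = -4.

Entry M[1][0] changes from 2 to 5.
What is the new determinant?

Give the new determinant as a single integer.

Answer: -1

Derivation:
det is linear in row 1: changing M[1][0] by delta changes det by delta * cofactor(1,0).
Cofactor C_10 = (-1)^(1+0) * minor(1,0) = 1
Entry delta = 5 - 2 = 3
Det delta = 3 * 1 = 3
New det = -4 + 3 = -1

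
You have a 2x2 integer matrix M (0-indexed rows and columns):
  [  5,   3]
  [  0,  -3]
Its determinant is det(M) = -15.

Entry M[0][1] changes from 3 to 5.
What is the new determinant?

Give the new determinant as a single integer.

det is linear in row 0: changing M[0][1] by delta changes det by delta * cofactor(0,1).
Cofactor C_01 = (-1)^(0+1) * minor(0,1) = 0
Entry delta = 5 - 3 = 2
Det delta = 2 * 0 = 0
New det = -15 + 0 = -15

Answer: -15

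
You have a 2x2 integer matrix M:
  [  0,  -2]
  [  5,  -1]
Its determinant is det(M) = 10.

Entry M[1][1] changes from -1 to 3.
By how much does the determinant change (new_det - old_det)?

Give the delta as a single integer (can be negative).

Cofactor C_11 = 0
Entry delta = 3 - -1 = 4
Det delta = entry_delta * cofactor = 4 * 0 = 0

Answer: 0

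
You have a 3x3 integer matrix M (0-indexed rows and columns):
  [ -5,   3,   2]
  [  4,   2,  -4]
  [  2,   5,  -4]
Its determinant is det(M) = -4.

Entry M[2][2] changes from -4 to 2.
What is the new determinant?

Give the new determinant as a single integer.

det is linear in row 2: changing M[2][2] by delta changes det by delta * cofactor(2,2).
Cofactor C_22 = (-1)^(2+2) * minor(2,2) = -22
Entry delta = 2 - -4 = 6
Det delta = 6 * -22 = -132
New det = -4 + -132 = -136

Answer: -136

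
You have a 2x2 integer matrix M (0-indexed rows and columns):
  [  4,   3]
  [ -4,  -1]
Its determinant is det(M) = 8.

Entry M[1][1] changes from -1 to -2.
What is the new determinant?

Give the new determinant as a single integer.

det is linear in row 1: changing M[1][1] by delta changes det by delta * cofactor(1,1).
Cofactor C_11 = (-1)^(1+1) * minor(1,1) = 4
Entry delta = -2 - -1 = -1
Det delta = -1 * 4 = -4
New det = 8 + -4 = 4

Answer: 4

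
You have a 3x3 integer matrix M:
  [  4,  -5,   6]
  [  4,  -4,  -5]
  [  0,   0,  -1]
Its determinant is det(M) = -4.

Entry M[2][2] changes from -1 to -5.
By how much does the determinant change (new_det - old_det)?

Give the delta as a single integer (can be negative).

Answer: -16

Derivation:
Cofactor C_22 = 4
Entry delta = -5 - -1 = -4
Det delta = entry_delta * cofactor = -4 * 4 = -16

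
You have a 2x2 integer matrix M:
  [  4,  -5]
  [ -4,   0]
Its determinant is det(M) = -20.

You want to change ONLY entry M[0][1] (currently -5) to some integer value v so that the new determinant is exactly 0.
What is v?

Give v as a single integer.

det is linear in entry M[0][1]: det = old_det + (v - -5) * C_01
Cofactor C_01 = 4
Want det = 0: -20 + (v - -5) * 4 = 0
  (v - -5) = 20 / 4 = 5
  v = -5 + (5) = 0

Answer: 0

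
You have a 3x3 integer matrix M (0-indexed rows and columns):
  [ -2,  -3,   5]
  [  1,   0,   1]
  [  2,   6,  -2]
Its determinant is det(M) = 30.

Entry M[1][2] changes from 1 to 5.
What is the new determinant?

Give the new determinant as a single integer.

det is linear in row 1: changing M[1][2] by delta changes det by delta * cofactor(1,2).
Cofactor C_12 = (-1)^(1+2) * minor(1,2) = 6
Entry delta = 5 - 1 = 4
Det delta = 4 * 6 = 24
New det = 30 + 24 = 54

Answer: 54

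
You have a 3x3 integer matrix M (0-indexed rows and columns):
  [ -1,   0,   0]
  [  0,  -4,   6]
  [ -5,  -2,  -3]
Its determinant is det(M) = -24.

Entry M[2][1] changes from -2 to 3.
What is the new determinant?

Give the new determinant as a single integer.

Answer: 6

Derivation:
det is linear in row 2: changing M[2][1] by delta changes det by delta * cofactor(2,1).
Cofactor C_21 = (-1)^(2+1) * minor(2,1) = 6
Entry delta = 3 - -2 = 5
Det delta = 5 * 6 = 30
New det = -24 + 30 = 6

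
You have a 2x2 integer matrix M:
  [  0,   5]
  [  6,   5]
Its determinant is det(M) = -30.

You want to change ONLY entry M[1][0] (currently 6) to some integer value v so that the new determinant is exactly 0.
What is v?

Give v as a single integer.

det is linear in entry M[1][0]: det = old_det + (v - 6) * C_10
Cofactor C_10 = -5
Want det = 0: -30 + (v - 6) * -5 = 0
  (v - 6) = 30 / -5 = -6
  v = 6 + (-6) = 0

Answer: 0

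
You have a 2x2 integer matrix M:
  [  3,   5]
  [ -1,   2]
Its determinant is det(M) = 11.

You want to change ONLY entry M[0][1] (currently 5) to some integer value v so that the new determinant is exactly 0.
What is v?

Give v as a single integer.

det is linear in entry M[0][1]: det = old_det + (v - 5) * C_01
Cofactor C_01 = 1
Want det = 0: 11 + (v - 5) * 1 = 0
  (v - 5) = -11 / 1 = -11
  v = 5 + (-11) = -6

Answer: -6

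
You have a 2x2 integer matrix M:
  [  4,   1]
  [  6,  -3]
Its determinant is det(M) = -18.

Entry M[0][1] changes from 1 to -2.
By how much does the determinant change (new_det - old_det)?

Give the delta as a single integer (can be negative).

Answer: 18

Derivation:
Cofactor C_01 = -6
Entry delta = -2 - 1 = -3
Det delta = entry_delta * cofactor = -3 * -6 = 18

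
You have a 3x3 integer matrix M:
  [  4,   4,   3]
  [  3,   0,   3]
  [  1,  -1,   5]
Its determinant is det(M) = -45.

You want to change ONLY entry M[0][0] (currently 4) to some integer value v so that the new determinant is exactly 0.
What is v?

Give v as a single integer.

det is linear in entry M[0][0]: det = old_det + (v - 4) * C_00
Cofactor C_00 = 3
Want det = 0: -45 + (v - 4) * 3 = 0
  (v - 4) = 45 / 3 = 15
  v = 4 + (15) = 19

Answer: 19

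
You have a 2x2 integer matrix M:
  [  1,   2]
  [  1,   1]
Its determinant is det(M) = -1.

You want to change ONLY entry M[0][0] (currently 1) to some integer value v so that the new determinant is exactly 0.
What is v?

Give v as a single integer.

det is linear in entry M[0][0]: det = old_det + (v - 1) * C_00
Cofactor C_00 = 1
Want det = 0: -1 + (v - 1) * 1 = 0
  (v - 1) = 1 / 1 = 1
  v = 1 + (1) = 2

Answer: 2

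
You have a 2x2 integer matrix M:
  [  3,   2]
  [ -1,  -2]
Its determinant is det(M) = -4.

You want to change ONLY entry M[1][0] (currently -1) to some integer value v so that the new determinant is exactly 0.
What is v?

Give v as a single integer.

det is linear in entry M[1][0]: det = old_det + (v - -1) * C_10
Cofactor C_10 = -2
Want det = 0: -4 + (v - -1) * -2 = 0
  (v - -1) = 4 / -2 = -2
  v = -1 + (-2) = -3

Answer: -3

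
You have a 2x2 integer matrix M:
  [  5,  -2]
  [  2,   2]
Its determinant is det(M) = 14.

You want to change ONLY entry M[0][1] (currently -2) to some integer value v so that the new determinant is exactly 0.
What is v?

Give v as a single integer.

det is linear in entry M[0][1]: det = old_det + (v - -2) * C_01
Cofactor C_01 = -2
Want det = 0: 14 + (v - -2) * -2 = 0
  (v - -2) = -14 / -2 = 7
  v = -2 + (7) = 5

Answer: 5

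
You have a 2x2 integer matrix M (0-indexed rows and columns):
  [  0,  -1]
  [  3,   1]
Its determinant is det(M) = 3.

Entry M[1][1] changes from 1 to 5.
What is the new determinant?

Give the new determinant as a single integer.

Answer: 3

Derivation:
det is linear in row 1: changing M[1][1] by delta changes det by delta * cofactor(1,1).
Cofactor C_11 = (-1)^(1+1) * minor(1,1) = 0
Entry delta = 5 - 1 = 4
Det delta = 4 * 0 = 0
New det = 3 + 0 = 3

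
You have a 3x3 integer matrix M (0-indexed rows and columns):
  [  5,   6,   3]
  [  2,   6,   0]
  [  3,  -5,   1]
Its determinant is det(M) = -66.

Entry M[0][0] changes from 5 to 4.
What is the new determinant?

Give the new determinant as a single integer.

Answer: -72

Derivation:
det is linear in row 0: changing M[0][0] by delta changes det by delta * cofactor(0,0).
Cofactor C_00 = (-1)^(0+0) * minor(0,0) = 6
Entry delta = 4 - 5 = -1
Det delta = -1 * 6 = -6
New det = -66 + -6 = -72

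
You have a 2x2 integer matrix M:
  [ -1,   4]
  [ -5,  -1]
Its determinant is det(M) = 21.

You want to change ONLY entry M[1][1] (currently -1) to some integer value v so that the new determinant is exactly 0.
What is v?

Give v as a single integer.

Answer: 20

Derivation:
det is linear in entry M[1][1]: det = old_det + (v - -1) * C_11
Cofactor C_11 = -1
Want det = 0: 21 + (v - -1) * -1 = 0
  (v - -1) = -21 / -1 = 21
  v = -1 + (21) = 20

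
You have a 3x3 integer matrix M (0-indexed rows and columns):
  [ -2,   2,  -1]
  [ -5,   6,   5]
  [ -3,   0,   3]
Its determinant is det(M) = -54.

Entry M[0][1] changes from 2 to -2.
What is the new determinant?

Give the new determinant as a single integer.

det is linear in row 0: changing M[0][1] by delta changes det by delta * cofactor(0,1).
Cofactor C_01 = (-1)^(0+1) * minor(0,1) = 0
Entry delta = -2 - 2 = -4
Det delta = -4 * 0 = 0
New det = -54 + 0 = -54

Answer: -54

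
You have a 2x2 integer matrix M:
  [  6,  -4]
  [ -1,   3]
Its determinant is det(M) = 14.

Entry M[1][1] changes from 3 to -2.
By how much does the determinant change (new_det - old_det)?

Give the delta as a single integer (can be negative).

Cofactor C_11 = 6
Entry delta = -2 - 3 = -5
Det delta = entry_delta * cofactor = -5 * 6 = -30

Answer: -30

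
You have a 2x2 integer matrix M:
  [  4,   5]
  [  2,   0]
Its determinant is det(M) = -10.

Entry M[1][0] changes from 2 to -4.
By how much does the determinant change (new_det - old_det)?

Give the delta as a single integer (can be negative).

Answer: 30

Derivation:
Cofactor C_10 = -5
Entry delta = -4 - 2 = -6
Det delta = entry_delta * cofactor = -6 * -5 = 30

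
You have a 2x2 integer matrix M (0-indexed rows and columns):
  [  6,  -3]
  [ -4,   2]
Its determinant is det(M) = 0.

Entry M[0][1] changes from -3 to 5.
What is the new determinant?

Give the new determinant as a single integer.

det is linear in row 0: changing M[0][1] by delta changes det by delta * cofactor(0,1).
Cofactor C_01 = (-1)^(0+1) * minor(0,1) = 4
Entry delta = 5 - -3 = 8
Det delta = 8 * 4 = 32
New det = 0 + 32 = 32

Answer: 32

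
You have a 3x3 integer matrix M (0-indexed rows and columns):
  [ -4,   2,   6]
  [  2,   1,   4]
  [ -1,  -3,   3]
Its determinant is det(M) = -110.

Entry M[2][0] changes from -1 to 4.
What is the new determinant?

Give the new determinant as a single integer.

det is linear in row 2: changing M[2][0] by delta changes det by delta * cofactor(2,0).
Cofactor C_20 = (-1)^(2+0) * minor(2,0) = 2
Entry delta = 4 - -1 = 5
Det delta = 5 * 2 = 10
New det = -110 + 10 = -100

Answer: -100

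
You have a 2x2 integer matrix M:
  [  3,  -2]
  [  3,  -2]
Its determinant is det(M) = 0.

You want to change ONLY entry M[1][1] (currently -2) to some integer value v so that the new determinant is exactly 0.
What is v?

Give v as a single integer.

det is linear in entry M[1][1]: det = old_det + (v - -2) * C_11
Cofactor C_11 = 3
Want det = 0: 0 + (v - -2) * 3 = 0
  (v - -2) = 0 / 3 = 0
  v = -2 + (0) = -2

Answer: -2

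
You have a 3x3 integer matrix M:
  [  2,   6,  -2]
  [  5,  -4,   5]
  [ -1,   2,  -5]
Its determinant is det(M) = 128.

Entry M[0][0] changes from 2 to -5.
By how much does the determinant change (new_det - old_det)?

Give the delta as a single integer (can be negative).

Answer: -70

Derivation:
Cofactor C_00 = 10
Entry delta = -5 - 2 = -7
Det delta = entry_delta * cofactor = -7 * 10 = -70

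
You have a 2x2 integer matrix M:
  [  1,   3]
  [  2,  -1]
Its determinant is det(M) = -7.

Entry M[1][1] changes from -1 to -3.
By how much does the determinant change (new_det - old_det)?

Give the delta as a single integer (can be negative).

Answer: -2

Derivation:
Cofactor C_11 = 1
Entry delta = -3 - -1 = -2
Det delta = entry_delta * cofactor = -2 * 1 = -2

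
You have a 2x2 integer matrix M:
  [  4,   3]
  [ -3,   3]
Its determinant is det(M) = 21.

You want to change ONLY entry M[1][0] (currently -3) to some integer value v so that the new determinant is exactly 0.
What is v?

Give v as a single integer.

det is linear in entry M[1][0]: det = old_det + (v - -3) * C_10
Cofactor C_10 = -3
Want det = 0: 21 + (v - -3) * -3 = 0
  (v - -3) = -21 / -3 = 7
  v = -3 + (7) = 4

Answer: 4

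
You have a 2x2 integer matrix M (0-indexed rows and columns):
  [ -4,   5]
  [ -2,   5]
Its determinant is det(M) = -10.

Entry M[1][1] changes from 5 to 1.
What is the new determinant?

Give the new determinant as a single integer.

det is linear in row 1: changing M[1][1] by delta changes det by delta * cofactor(1,1).
Cofactor C_11 = (-1)^(1+1) * minor(1,1) = -4
Entry delta = 1 - 5 = -4
Det delta = -4 * -4 = 16
New det = -10 + 16 = 6

Answer: 6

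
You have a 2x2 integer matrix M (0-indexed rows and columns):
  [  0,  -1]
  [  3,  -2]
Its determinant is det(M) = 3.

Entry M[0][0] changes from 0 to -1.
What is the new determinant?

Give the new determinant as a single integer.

det is linear in row 0: changing M[0][0] by delta changes det by delta * cofactor(0,0).
Cofactor C_00 = (-1)^(0+0) * minor(0,0) = -2
Entry delta = -1 - 0 = -1
Det delta = -1 * -2 = 2
New det = 3 + 2 = 5

Answer: 5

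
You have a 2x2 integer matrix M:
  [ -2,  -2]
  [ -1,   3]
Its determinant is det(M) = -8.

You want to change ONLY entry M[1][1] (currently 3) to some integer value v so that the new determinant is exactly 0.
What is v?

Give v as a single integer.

det is linear in entry M[1][1]: det = old_det + (v - 3) * C_11
Cofactor C_11 = -2
Want det = 0: -8 + (v - 3) * -2 = 0
  (v - 3) = 8 / -2 = -4
  v = 3 + (-4) = -1

Answer: -1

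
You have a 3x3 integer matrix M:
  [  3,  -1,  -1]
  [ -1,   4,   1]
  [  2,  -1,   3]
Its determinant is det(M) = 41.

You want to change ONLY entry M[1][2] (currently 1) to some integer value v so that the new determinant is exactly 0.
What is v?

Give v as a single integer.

det is linear in entry M[1][2]: det = old_det + (v - 1) * C_12
Cofactor C_12 = 1
Want det = 0: 41 + (v - 1) * 1 = 0
  (v - 1) = -41 / 1 = -41
  v = 1 + (-41) = -40

Answer: -40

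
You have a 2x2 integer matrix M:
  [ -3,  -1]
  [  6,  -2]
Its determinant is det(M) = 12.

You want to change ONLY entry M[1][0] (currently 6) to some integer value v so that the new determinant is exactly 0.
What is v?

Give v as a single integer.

det is linear in entry M[1][0]: det = old_det + (v - 6) * C_10
Cofactor C_10 = 1
Want det = 0: 12 + (v - 6) * 1 = 0
  (v - 6) = -12 / 1 = -12
  v = 6 + (-12) = -6

Answer: -6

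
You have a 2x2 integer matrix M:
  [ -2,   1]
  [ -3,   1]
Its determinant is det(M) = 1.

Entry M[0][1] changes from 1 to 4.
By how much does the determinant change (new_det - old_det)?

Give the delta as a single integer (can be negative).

Answer: 9

Derivation:
Cofactor C_01 = 3
Entry delta = 4 - 1 = 3
Det delta = entry_delta * cofactor = 3 * 3 = 9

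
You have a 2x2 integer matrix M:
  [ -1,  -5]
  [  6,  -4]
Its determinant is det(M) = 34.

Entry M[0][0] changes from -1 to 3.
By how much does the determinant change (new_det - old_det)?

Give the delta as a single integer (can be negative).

Cofactor C_00 = -4
Entry delta = 3 - -1 = 4
Det delta = entry_delta * cofactor = 4 * -4 = -16

Answer: -16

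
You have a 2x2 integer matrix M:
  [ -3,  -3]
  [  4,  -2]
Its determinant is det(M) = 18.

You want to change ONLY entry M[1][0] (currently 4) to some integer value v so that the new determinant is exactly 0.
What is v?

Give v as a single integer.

det is linear in entry M[1][0]: det = old_det + (v - 4) * C_10
Cofactor C_10 = 3
Want det = 0: 18 + (v - 4) * 3 = 0
  (v - 4) = -18 / 3 = -6
  v = 4 + (-6) = -2

Answer: -2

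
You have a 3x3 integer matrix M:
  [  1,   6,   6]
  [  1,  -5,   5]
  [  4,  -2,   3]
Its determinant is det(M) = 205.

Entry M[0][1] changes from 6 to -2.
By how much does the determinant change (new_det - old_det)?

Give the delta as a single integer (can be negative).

Cofactor C_01 = 17
Entry delta = -2 - 6 = -8
Det delta = entry_delta * cofactor = -8 * 17 = -136

Answer: -136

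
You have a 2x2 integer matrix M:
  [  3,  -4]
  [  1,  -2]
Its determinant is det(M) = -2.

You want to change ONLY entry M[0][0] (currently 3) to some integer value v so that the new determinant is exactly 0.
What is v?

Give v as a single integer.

det is linear in entry M[0][0]: det = old_det + (v - 3) * C_00
Cofactor C_00 = -2
Want det = 0: -2 + (v - 3) * -2 = 0
  (v - 3) = 2 / -2 = -1
  v = 3 + (-1) = 2

Answer: 2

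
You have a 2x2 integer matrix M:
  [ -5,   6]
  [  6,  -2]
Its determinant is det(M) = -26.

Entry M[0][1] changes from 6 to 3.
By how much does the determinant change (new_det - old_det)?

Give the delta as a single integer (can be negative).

Cofactor C_01 = -6
Entry delta = 3 - 6 = -3
Det delta = entry_delta * cofactor = -3 * -6 = 18

Answer: 18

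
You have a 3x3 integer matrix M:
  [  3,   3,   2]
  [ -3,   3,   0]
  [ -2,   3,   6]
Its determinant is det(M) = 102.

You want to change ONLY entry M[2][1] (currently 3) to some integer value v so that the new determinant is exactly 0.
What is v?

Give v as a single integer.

Answer: 20

Derivation:
det is linear in entry M[2][1]: det = old_det + (v - 3) * C_21
Cofactor C_21 = -6
Want det = 0: 102 + (v - 3) * -6 = 0
  (v - 3) = -102 / -6 = 17
  v = 3 + (17) = 20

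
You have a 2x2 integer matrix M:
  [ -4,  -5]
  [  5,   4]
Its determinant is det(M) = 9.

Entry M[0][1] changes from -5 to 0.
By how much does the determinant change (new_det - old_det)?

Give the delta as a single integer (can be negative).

Answer: -25

Derivation:
Cofactor C_01 = -5
Entry delta = 0 - -5 = 5
Det delta = entry_delta * cofactor = 5 * -5 = -25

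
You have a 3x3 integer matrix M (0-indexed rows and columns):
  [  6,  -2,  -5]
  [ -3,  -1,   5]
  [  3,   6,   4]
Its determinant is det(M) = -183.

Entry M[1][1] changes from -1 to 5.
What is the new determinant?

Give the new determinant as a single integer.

Answer: 51

Derivation:
det is linear in row 1: changing M[1][1] by delta changes det by delta * cofactor(1,1).
Cofactor C_11 = (-1)^(1+1) * minor(1,1) = 39
Entry delta = 5 - -1 = 6
Det delta = 6 * 39 = 234
New det = -183 + 234 = 51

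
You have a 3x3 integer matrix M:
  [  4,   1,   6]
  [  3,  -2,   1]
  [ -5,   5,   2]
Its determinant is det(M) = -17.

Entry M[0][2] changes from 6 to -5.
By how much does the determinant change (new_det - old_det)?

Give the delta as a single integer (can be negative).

Cofactor C_02 = 5
Entry delta = -5 - 6 = -11
Det delta = entry_delta * cofactor = -11 * 5 = -55

Answer: -55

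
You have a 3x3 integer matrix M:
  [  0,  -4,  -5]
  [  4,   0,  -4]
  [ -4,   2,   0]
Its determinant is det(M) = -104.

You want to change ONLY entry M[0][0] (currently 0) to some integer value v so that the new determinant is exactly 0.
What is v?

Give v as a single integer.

det is linear in entry M[0][0]: det = old_det + (v - 0) * C_00
Cofactor C_00 = 8
Want det = 0: -104 + (v - 0) * 8 = 0
  (v - 0) = 104 / 8 = 13
  v = 0 + (13) = 13

Answer: 13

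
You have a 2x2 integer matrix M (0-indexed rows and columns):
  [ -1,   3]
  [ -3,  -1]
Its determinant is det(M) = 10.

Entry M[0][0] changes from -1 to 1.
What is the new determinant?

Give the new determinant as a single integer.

Answer: 8

Derivation:
det is linear in row 0: changing M[0][0] by delta changes det by delta * cofactor(0,0).
Cofactor C_00 = (-1)^(0+0) * minor(0,0) = -1
Entry delta = 1 - -1 = 2
Det delta = 2 * -1 = -2
New det = 10 + -2 = 8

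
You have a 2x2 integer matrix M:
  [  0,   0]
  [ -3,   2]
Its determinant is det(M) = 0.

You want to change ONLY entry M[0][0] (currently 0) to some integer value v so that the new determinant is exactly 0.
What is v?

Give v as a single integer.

det is linear in entry M[0][0]: det = old_det + (v - 0) * C_00
Cofactor C_00 = 2
Want det = 0: 0 + (v - 0) * 2 = 0
  (v - 0) = 0 / 2 = 0
  v = 0 + (0) = 0

Answer: 0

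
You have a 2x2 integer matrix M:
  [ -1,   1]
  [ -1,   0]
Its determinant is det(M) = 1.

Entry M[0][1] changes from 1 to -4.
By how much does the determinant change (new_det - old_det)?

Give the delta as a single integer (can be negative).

Answer: -5

Derivation:
Cofactor C_01 = 1
Entry delta = -4 - 1 = -5
Det delta = entry_delta * cofactor = -5 * 1 = -5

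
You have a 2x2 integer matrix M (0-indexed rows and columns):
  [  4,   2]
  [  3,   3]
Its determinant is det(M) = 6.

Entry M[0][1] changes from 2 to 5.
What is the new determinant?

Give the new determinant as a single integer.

det is linear in row 0: changing M[0][1] by delta changes det by delta * cofactor(0,1).
Cofactor C_01 = (-1)^(0+1) * minor(0,1) = -3
Entry delta = 5 - 2 = 3
Det delta = 3 * -3 = -9
New det = 6 + -9 = -3

Answer: -3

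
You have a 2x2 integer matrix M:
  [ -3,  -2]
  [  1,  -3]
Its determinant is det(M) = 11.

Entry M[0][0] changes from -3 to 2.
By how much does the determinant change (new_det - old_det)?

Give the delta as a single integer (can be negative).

Cofactor C_00 = -3
Entry delta = 2 - -3 = 5
Det delta = entry_delta * cofactor = 5 * -3 = -15

Answer: -15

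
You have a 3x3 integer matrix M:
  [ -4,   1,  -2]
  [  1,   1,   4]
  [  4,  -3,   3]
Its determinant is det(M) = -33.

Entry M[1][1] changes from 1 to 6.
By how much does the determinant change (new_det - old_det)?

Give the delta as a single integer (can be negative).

Cofactor C_11 = -4
Entry delta = 6 - 1 = 5
Det delta = entry_delta * cofactor = 5 * -4 = -20

Answer: -20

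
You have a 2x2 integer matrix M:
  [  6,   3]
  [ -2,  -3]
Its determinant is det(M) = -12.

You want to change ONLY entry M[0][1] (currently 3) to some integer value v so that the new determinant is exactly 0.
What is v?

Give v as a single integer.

det is linear in entry M[0][1]: det = old_det + (v - 3) * C_01
Cofactor C_01 = 2
Want det = 0: -12 + (v - 3) * 2 = 0
  (v - 3) = 12 / 2 = 6
  v = 3 + (6) = 9

Answer: 9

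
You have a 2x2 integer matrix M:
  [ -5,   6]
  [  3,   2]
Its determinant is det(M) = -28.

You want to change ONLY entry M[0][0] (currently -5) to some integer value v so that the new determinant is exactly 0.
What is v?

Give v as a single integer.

det is linear in entry M[0][0]: det = old_det + (v - -5) * C_00
Cofactor C_00 = 2
Want det = 0: -28 + (v - -5) * 2 = 0
  (v - -5) = 28 / 2 = 14
  v = -5 + (14) = 9

Answer: 9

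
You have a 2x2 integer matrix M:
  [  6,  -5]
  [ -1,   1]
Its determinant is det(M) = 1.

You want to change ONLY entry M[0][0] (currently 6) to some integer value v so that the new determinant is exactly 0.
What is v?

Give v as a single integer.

det is linear in entry M[0][0]: det = old_det + (v - 6) * C_00
Cofactor C_00 = 1
Want det = 0: 1 + (v - 6) * 1 = 0
  (v - 6) = -1 / 1 = -1
  v = 6 + (-1) = 5

Answer: 5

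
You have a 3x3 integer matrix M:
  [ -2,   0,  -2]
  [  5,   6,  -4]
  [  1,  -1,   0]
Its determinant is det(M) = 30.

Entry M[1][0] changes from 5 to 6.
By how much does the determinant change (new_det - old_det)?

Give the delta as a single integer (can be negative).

Answer: 2

Derivation:
Cofactor C_10 = 2
Entry delta = 6 - 5 = 1
Det delta = entry_delta * cofactor = 1 * 2 = 2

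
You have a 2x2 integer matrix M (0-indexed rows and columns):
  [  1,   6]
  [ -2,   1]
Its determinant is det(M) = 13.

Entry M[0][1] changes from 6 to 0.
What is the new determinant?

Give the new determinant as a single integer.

Answer: 1

Derivation:
det is linear in row 0: changing M[0][1] by delta changes det by delta * cofactor(0,1).
Cofactor C_01 = (-1)^(0+1) * minor(0,1) = 2
Entry delta = 0 - 6 = -6
Det delta = -6 * 2 = -12
New det = 13 + -12 = 1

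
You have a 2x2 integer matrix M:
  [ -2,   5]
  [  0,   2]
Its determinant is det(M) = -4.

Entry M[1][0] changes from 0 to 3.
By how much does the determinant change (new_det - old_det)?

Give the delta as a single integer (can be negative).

Cofactor C_10 = -5
Entry delta = 3 - 0 = 3
Det delta = entry_delta * cofactor = 3 * -5 = -15

Answer: -15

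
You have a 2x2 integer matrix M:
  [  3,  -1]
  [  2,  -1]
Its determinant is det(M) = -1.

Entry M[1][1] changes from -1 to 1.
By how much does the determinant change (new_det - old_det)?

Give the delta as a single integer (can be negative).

Answer: 6

Derivation:
Cofactor C_11 = 3
Entry delta = 1 - -1 = 2
Det delta = entry_delta * cofactor = 2 * 3 = 6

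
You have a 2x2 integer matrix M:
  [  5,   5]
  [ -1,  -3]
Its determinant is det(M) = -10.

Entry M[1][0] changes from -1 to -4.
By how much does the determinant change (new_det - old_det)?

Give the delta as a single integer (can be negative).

Cofactor C_10 = -5
Entry delta = -4 - -1 = -3
Det delta = entry_delta * cofactor = -3 * -5 = 15

Answer: 15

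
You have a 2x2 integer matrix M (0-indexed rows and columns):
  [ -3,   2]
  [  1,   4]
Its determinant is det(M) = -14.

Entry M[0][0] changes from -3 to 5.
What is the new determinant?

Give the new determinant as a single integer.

det is linear in row 0: changing M[0][0] by delta changes det by delta * cofactor(0,0).
Cofactor C_00 = (-1)^(0+0) * minor(0,0) = 4
Entry delta = 5 - -3 = 8
Det delta = 8 * 4 = 32
New det = -14 + 32 = 18

Answer: 18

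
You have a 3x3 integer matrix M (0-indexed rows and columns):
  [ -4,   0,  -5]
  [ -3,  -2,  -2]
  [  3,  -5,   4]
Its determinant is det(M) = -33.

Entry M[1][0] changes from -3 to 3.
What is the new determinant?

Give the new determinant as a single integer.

det is linear in row 1: changing M[1][0] by delta changes det by delta * cofactor(1,0).
Cofactor C_10 = (-1)^(1+0) * minor(1,0) = 25
Entry delta = 3 - -3 = 6
Det delta = 6 * 25 = 150
New det = -33 + 150 = 117

Answer: 117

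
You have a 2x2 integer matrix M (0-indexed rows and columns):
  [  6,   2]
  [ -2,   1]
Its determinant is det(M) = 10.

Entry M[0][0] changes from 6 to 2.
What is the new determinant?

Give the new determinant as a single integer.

det is linear in row 0: changing M[0][0] by delta changes det by delta * cofactor(0,0).
Cofactor C_00 = (-1)^(0+0) * minor(0,0) = 1
Entry delta = 2 - 6 = -4
Det delta = -4 * 1 = -4
New det = 10 + -4 = 6

Answer: 6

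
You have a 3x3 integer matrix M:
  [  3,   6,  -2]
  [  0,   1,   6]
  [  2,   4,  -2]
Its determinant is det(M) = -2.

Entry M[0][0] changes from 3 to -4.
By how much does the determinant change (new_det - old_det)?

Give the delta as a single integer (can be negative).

Cofactor C_00 = -26
Entry delta = -4 - 3 = -7
Det delta = entry_delta * cofactor = -7 * -26 = 182

Answer: 182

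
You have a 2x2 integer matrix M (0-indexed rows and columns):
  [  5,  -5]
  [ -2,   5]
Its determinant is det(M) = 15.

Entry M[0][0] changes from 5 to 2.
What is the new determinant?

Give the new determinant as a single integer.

det is linear in row 0: changing M[0][0] by delta changes det by delta * cofactor(0,0).
Cofactor C_00 = (-1)^(0+0) * minor(0,0) = 5
Entry delta = 2 - 5 = -3
Det delta = -3 * 5 = -15
New det = 15 + -15 = 0

Answer: 0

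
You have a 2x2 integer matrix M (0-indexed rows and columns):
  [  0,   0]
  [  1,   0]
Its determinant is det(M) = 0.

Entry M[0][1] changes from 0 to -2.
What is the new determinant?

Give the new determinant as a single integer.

det is linear in row 0: changing M[0][1] by delta changes det by delta * cofactor(0,1).
Cofactor C_01 = (-1)^(0+1) * minor(0,1) = -1
Entry delta = -2 - 0 = -2
Det delta = -2 * -1 = 2
New det = 0 + 2 = 2

Answer: 2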